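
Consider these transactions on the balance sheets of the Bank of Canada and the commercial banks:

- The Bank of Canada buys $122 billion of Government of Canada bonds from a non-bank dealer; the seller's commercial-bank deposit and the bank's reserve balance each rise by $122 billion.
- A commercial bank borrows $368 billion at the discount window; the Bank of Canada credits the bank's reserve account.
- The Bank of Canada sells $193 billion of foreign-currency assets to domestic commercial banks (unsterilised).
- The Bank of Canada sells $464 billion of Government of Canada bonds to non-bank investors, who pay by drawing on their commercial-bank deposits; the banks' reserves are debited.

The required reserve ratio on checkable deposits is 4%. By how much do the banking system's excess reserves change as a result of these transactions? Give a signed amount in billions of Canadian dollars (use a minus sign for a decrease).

-$153.32 billion

Asset purchase (from non-banks) $122 billion: reserves +$122B, deposits +$122B.
Discount-window loan $368 billion: reserves +$368B, deposits 0.
FX sale $193 billion: reserves −$193B, deposits 0.
Asset sale (to non-banks) $464 billion: reserves −$464B, deposits −$464B.
Totals: Δreserves = −$167B, Δdeposits = −$342B.
Δrequired reserves = 4% × −$342B = −$13.68B.
Δexcess reserves = Δreserves − Δrequired = −$167B − (−$13.68B) = -$153.32 billion.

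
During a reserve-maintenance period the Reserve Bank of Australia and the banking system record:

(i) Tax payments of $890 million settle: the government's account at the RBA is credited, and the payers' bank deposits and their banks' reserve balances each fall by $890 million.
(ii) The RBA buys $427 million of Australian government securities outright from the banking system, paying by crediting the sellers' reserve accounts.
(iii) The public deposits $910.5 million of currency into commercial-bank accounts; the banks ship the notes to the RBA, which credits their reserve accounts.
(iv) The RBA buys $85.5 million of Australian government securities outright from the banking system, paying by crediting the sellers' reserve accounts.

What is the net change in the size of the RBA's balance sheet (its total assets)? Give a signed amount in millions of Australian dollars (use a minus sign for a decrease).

+$512.5 million

Government account inflow $890 million: only the composition of liabilities changes → 0.
OMO purchase (from banks) $427 million: an RBA asset is acquired → +$427M.
Currency deposit $910.5 million: only the composition of liabilities changes → 0.
OMO purchase (from banks) $85.5 million: an RBA asset is acquired → +$85.5M.
Net: 0 + 427 + 0 + 85.5 = +$512.5 million.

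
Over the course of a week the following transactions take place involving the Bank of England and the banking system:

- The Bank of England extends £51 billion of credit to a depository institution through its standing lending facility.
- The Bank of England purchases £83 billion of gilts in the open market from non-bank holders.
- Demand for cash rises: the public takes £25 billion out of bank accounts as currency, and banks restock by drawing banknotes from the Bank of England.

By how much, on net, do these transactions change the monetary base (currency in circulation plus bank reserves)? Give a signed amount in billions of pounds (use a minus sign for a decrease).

+£134 billion

Bank of England balance sheet:
  Assets:      Securities +£83B, Loans to banks +£51B
  Liabilities: Bank reserves +£109B, Currency in circulation +£25B
Monetary base = currency + reserves: +£25B + (+£109B) = +£134 billion.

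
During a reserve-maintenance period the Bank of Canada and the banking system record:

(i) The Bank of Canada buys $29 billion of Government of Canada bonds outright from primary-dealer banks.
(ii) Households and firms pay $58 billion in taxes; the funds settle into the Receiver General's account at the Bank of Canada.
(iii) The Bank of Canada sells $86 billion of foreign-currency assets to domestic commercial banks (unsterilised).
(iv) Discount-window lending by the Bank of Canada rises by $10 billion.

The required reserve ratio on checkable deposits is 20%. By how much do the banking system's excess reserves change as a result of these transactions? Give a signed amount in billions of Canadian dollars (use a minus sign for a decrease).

OMO purchase (from banks) $29 billion: reserves +$29B, deposits 0.
Government account inflow $58 billion: reserves −$58B, deposits −$58B.
FX sale $86 billion: reserves −$86B, deposits 0.
Discount-window loan $10 billion: reserves +$10B, deposits 0.
Totals: Δreserves = −$105B, Δdeposits = −$58B.
Δrequired reserves = 20% × −$58B = −$11.6B.
Δexcess reserves = Δreserves − Δrequired = −$105B − (−$11.6B) = -$93.4 billion.

-$93.4 billion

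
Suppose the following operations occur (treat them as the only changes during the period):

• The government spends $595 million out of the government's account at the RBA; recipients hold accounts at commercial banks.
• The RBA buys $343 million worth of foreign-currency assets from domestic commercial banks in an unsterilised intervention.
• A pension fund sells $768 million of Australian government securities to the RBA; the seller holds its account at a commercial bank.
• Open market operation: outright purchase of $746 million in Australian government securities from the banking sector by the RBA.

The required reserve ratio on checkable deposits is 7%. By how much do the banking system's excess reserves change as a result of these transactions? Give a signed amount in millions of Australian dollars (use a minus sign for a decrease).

Government spending $595 million: reserves +$595M, deposits +$595M.
FX purchase $343 million: reserves +$343M, deposits 0.
Asset purchase (from non-banks) $768 million: reserves +$768M, deposits +$768M.
OMO purchase (from banks) $746 million: reserves +$746M, deposits 0.
Totals: Δreserves = +$2452M, Δdeposits = +$1363M.
Δrequired reserves = 7% × +$1363M = +$95.41M.
Δexcess reserves = Δreserves − Δrequired = +$2452M − (+$95.41M) = +$2356.59 million.

+$2356.59 million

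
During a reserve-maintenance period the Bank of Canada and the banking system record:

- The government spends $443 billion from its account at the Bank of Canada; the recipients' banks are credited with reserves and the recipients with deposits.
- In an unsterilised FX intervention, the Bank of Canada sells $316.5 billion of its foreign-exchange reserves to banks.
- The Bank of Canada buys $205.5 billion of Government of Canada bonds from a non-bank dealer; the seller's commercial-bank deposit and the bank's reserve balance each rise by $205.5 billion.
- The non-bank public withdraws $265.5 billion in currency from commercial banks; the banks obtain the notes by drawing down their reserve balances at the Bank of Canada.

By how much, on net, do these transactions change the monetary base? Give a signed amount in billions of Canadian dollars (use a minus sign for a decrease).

Government spending $443 billion: a non-base liability converts back to reserves → +$443B.
FX sale $316.5 billion: Bank of Canada balance sheet contracts → −$316.5B.
Asset purchase (from non-banks) $205.5 billion: Bank of Canada balance sheet expands → +$205.5B.
Currency withdrawal $265.5 billion: just a shift between currency and reserves — both are base money → 0.
Net: 443 − 316.5 + 205.5 + 0 = +$332 billion.

+$332 billion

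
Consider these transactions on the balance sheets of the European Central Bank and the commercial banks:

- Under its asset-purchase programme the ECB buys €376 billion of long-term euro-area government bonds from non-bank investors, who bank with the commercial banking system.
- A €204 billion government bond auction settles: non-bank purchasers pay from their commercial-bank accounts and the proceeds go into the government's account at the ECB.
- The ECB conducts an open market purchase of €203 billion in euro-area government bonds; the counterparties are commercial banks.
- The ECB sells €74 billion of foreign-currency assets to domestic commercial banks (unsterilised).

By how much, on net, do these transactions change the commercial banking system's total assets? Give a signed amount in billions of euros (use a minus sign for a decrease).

ECB balance sheet:
  Assets:      Securities +€579B, Foreign assets −€74B
  Liabilities: Bank reserves +€301B, Government deposits +€204B
Commercial banking system:
  Assets:      Reserves at CB +€301B, Securities −€203B, Foreign assets +€74B
  Liabilities: Checkable deposits +€172B
Change in total bank assets = +€172 billion.

+€172 billion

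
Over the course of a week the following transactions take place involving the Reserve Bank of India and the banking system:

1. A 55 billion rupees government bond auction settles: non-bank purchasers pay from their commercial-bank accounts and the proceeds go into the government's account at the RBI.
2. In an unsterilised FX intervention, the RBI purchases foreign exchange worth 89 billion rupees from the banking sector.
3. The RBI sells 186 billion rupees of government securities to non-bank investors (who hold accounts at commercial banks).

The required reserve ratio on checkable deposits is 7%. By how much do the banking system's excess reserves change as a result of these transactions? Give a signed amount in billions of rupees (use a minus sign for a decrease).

Government account inflow 55 billion rupees: reserves −55B, deposits −55B.
FX purchase 89 billion rupees: reserves +89B, deposits 0.
Asset sale (to non-banks) 186 billion rupees: reserves −186B, deposits −186B.
Totals: Δreserves = −152B, Δdeposits = −241B.
Δrequired reserves = 7% × −241B = −16.87B.
Δexcess reserves = Δreserves − Δrequired = −152B − (−16.87B) = -135.13 billion.

-135.13 billion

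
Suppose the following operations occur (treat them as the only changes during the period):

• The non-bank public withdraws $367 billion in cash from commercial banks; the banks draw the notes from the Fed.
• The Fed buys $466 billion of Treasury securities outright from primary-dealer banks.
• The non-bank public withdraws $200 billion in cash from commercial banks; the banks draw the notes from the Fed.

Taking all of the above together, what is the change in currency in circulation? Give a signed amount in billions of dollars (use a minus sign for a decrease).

Currency withdrawal $367 billion: notes leave the central bank → +$367B.
OMO purchase (from banks) $466 billion: no currency enters or leaves circulation → 0.
Currency withdrawal $200 billion: notes leave the central bank → +$200B.
Net: 367 + 0 + 200 = +$567 billion.

+$567 billion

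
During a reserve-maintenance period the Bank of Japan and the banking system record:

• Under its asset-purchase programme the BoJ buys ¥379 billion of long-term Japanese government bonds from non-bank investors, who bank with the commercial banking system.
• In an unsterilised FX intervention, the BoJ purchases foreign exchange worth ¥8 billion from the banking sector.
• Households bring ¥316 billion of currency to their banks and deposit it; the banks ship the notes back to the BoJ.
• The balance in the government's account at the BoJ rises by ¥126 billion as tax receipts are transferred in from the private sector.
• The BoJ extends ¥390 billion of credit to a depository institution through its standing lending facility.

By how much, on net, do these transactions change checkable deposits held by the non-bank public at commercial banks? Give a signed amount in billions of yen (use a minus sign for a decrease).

+¥569 billion

BoJ balance sheet:
  Assets:      Securities +¥379B, Loans to banks +¥390B, Foreign assets +¥8B
  Liabilities: Bank reserves +¥967B, Currency in circulation −¥316B, Government deposits +¥126B
Commercial banking system:
  Assets:      Reserves at CB +¥967B, Foreign assets −¥8B
  Liabilities: Checkable deposits +¥569B, Borrowings from CB +¥390B
So the change in checkable deposits held by the non-bank public at commercial banks is +¥569 billion.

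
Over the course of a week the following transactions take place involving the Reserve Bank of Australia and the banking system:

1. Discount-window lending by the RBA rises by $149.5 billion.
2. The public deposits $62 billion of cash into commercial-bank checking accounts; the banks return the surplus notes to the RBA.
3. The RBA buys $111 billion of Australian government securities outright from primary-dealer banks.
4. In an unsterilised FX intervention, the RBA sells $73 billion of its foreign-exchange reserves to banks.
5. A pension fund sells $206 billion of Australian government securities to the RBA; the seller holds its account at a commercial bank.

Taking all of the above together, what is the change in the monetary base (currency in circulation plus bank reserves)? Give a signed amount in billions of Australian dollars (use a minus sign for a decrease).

+$393.5 billion

RBA balance sheet:
  Assets:      Securities +$317B, Loans to banks +$149.5B, Foreign assets −$73B
  Liabilities: Bank reserves +$455.5B, Currency in circulation −$62B
Commercial banking system:
  Assets:      Reserves at CB +$455.5B, Securities −$111B, Foreign assets +$73B
  Liabilities: Checkable deposits +$268B, Borrowings from CB +$149.5B
Monetary base = currency + reserves: −$62B + (+$455.5B) = +$393.5 billion.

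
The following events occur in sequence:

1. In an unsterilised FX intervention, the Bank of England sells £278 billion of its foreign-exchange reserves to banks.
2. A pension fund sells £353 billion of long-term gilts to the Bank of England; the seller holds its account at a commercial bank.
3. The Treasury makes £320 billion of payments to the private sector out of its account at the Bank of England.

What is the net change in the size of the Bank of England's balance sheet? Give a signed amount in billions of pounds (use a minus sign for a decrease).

FX sale £278 billion: a Bank of England asset is shed → −£278B.
Asset purchase (from non-banks) £353 billion: a Bank of England asset is acquired → +£353B.
Government spending £320 billion: only the composition of liabilities changes → 0.
Net: −278 + 353 + 0 = +£75 billion.

+£75 billion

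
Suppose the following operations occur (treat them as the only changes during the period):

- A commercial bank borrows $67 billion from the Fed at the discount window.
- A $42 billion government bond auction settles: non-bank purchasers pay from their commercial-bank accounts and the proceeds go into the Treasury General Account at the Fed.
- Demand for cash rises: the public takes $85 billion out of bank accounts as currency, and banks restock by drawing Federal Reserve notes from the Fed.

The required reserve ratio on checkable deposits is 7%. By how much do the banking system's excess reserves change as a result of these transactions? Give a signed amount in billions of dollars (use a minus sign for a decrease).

Discount-window loan $67 billion: reserves +$67B, deposits 0.
Government account inflow $42 billion: reserves −$42B, deposits −$42B.
Currency withdrawal $85 billion: reserves −$85B, deposits −$85B.
Totals: Δreserves = −$60B, Δdeposits = −$127B.
Δrequired reserves = 7% × −$127B = −$8.89B.
Δexcess reserves = Δreserves − Δrequired = −$60B − (−$8.89B) = -$51.11 billion.

-$51.11 billion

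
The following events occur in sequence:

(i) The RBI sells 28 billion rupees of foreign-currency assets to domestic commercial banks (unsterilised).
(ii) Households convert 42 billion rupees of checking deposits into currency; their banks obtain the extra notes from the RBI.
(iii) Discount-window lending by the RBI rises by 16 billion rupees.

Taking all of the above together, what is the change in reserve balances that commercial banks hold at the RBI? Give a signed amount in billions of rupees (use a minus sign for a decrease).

RBI balance sheet:
  Assets:      Loans to banks +16B, Foreign assets −28B
  Liabilities: Bank reserves −54B, Currency in circulation +42B
Commercial banking system:
  Assets:      Reserves at CB −54B, Foreign assets +28B
  Liabilities: Checkable deposits −42B, Borrowings from CB +16B
So the change in reserve balances that commercial banks hold at the RBI is -54 billion.

-54 billion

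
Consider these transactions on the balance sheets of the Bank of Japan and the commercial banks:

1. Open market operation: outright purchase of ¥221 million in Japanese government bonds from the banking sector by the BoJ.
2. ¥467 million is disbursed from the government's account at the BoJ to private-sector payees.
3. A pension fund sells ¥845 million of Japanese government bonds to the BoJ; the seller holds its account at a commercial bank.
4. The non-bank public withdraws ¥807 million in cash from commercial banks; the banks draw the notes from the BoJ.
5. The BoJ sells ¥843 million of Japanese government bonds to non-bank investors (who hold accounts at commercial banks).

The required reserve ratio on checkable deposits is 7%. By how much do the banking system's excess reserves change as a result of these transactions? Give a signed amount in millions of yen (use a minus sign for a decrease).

-¥93.34 million

OMO purchase (from banks) ¥221 million: reserves +¥221M, deposits 0.
Government spending ¥467 million: reserves +¥467M, deposits +¥467M.
Asset purchase (from non-banks) ¥845 million: reserves +¥845M, deposits +¥845M.
Currency withdrawal ¥807 million: reserves −¥807M, deposits −¥807M.
Asset sale (to non-banks) ¥843 million: reserves −¥843M, deposits −¥843M.
Totals: Δreserves = −¥117M, Δdeposits = −¥338M.
Δrequired reserves = 7% × −¥338M = −¥23.66M.
Δexcess reserves = Δreserves − Δrequired = −¥117M − (−¥23.66M) = -¥93.34 million.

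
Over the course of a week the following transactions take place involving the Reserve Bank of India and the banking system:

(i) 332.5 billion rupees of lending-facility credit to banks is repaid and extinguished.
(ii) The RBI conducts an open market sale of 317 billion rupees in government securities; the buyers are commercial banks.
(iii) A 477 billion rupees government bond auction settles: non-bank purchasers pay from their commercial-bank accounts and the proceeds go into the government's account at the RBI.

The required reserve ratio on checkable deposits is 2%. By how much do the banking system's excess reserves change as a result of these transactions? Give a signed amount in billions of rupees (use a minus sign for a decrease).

Discount-window repayment 332.5 billion rupees: reserves −332.5B, deposits 0.
OMO sale (to banks) 317 billion rupees: reserves −317B, deposits 0.
Government account inflow 477 billion rupees: reserves −477B, deposits −477B.
Totals: Δreserves = −1126.5B, Δdeposits = −477B.
Δrequired reserves = 2% × −477B = −9.54B.
Δexcess reserves = Δreserves − Δrequired = −1126.5B − (−9.54B) = -1116.96 billion.

-1116.96 billion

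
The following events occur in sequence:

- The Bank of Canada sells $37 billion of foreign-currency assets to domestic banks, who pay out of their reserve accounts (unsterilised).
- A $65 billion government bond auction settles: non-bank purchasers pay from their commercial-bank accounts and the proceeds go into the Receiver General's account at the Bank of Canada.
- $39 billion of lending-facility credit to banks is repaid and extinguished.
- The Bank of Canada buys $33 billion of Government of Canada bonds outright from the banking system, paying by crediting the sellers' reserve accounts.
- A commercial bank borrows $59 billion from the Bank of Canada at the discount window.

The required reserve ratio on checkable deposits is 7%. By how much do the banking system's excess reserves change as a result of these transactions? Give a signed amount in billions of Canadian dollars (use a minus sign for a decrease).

-$44.45 billion

FX sale $37 billion: reserves −$37B, deposits 0.
Government account inflow $65 billion: reserves −$65B, deposits −$65B.
Discount-window repayment $39 billion: reserves −$39B, deposits 0.
OMO purchase (from banks) $33 billion: reserves +$33B, deposits 0.
Discount-window loan $59 billion: reserves +$59B, deposits 0.
Totals: Δreserves = −$49B, Δdeposits = −$65B.
Δrequired reserves = 7% × −$65B = −$4.55B.
Δexcess reserves = Δreserves − Δrequired = −$49B − (−$4.55B) = -$44.45 billion.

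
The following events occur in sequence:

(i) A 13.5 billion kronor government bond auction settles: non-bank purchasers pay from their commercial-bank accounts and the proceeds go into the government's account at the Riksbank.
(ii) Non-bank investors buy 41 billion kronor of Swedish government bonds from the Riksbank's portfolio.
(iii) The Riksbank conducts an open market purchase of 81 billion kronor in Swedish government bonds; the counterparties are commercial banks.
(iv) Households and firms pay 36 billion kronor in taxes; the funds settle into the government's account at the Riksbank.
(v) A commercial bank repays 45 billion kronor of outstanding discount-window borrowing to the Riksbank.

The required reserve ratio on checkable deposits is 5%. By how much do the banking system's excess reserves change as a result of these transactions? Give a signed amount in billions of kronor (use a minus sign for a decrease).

Government account inflow 13.5 billion kronor: reserves −13.5B, deposits −13.5B.
Asset sale (to non-banks) 41 billion kronor: reserves −41B, deposits −41B.
OMO purchase (from banks) 81 billion kronor: reserves +81B, deposits 0.
Government account inflow 36 billion kronor: reserves −36B, deposits −36B.
Discount-window repayment 45 billion kronor: reserves −45B, deposits 0.
Totals: Δreserves = −54.5B, Δdeposits = −90.5B.
Δrequired reserves = 5% × −90.5B = −4.525B.
Δexcess reserves = Δreserves − Δrequired = −54.5B − (−4.525B) = -49.975 billion.

-49.975 billion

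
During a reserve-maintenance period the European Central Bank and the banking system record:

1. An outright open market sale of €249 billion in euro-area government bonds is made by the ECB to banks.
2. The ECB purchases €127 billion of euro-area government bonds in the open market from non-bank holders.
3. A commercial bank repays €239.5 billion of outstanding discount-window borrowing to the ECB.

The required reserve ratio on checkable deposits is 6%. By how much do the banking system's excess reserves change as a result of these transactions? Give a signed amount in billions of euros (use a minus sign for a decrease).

-€369.12 billion

OMO sale (to banks) €249 billion: reserves −€249B, deposits 0.
Asset purchase (from non-banks) €127 billion: reserves +€127B, deposits +€127B.
Discount-window repayment €239.5 billion: reserves −€239.5B, deposits 0.
Totals: Δreserves = −€361.5B, Δdeposits = +€127B.
Δrequired reserves = 6% × +€127B = +€7.62B.
Δexcess reserves = Δreserves − Δrequired = −€361.5B − (+€7.62B) = -€369.12 billion.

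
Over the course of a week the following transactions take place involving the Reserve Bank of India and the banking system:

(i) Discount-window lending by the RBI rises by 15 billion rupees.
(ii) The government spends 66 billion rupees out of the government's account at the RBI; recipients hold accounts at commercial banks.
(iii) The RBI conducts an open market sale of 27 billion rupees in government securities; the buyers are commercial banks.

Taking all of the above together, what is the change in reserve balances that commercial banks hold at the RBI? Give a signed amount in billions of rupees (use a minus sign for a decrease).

Discount-window loan 15 billion rupees: the loan is credited to the bank's reserve account → +15B.
Government spending 66 billion rupees: government payments flow into bank reserve accounts → +66B.
OMO sale (to banks) 27 billion rupees: the buying banks pay out of their reserve balances → −27B.
Net: 15 + 66 − 27 = +54 billion.

+54 billion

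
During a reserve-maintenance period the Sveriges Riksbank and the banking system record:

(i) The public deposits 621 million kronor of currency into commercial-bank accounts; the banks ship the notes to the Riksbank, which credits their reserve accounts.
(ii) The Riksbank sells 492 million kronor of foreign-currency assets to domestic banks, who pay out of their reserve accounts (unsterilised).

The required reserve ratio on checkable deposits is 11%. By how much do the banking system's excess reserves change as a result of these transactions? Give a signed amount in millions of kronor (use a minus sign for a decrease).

+60.69 million

Currency deposit 621 million kronor: reserves +621M, deposits +621M.
FX sale 492 million kronor: reserves −492M, deposits 0.
Totals: Δreserves = +129M, Δdeposits = +621M.
Δrequired reserves = 11% × +621M = +68.31M.
Δexcess reserves = Δreserves − Δrequired = +129M − (+68.31M) = +60.69 million.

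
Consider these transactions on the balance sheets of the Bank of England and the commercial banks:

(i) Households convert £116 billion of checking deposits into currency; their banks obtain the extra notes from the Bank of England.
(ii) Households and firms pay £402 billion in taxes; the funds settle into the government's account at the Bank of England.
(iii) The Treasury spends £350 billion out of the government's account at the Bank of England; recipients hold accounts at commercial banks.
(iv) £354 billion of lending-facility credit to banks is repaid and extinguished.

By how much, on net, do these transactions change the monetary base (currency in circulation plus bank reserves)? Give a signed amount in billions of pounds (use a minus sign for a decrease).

Currency withdrawal £116 billion: just a shift between currency and reserves — both are base money → 0.
Government account inflow £402 billion: reserves shift to a non-base liability → −£402B.
Government spending £350 billion: a non-base liability converts back to reserves → +£350B.
Discount-window repayment £354 billion: Bank of England balance sheet contracts → −£354B.
Net: 0 − 402 + 350 − 354 = -£406 billion.

-£406 billion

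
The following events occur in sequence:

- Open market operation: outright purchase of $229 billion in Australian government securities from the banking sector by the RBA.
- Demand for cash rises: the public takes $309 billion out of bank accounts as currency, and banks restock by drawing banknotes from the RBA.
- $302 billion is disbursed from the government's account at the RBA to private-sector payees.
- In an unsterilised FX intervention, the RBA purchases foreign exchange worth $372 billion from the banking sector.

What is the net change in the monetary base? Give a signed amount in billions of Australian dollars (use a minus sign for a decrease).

+$903 billion

RBA balance sheet:
  Assets:      Securities +$229B, Foreign assets +$372B
  Liabilities: Bank reserves +$594B, Currency in circulation +$309B, Government deposits −$302B
Commercial banking system:
  Assets:      Reserves at CB +$594B, Securities −$229B, Foreign assets −$372B
  Liabilities: Checkable deposits −$7B
Monetary base = currency + reserves: +$309B + (+$594B) = +$903 billion.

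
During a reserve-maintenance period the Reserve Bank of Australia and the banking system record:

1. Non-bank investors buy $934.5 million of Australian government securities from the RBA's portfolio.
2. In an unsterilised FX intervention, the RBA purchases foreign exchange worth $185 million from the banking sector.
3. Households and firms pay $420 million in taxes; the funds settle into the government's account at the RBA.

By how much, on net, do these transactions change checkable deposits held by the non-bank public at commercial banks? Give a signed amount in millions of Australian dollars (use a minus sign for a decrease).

-$1354.5 million

Asset sale (to non-banks) $934.5 million: non-bank counterparties' bank balances fall → −$934.5M.
FX purchase $185 million: the counterparty is a bank, so public deposits are unchanged → 0.
Government account inflow $420 million: non-bank counterparties' bank balances fall → −$420M.
Net: −934.5 + 0 − 420 = -$1354.5 million.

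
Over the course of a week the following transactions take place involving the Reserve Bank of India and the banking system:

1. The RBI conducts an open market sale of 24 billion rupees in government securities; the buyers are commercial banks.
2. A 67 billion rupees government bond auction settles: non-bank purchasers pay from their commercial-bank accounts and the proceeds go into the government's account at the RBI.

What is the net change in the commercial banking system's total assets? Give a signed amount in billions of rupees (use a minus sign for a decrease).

RBI balance sheet:
  Assets:      Securities −24B
  Liabilities: Bank reserves −91B, Government deposits +67B
Commercial banking system:
  Assets:      Reserves at CB −91B, Securities +24B
  Liabilities: Checkable deposits −67B
Change in total bank assets = -67 billion.

-67 billion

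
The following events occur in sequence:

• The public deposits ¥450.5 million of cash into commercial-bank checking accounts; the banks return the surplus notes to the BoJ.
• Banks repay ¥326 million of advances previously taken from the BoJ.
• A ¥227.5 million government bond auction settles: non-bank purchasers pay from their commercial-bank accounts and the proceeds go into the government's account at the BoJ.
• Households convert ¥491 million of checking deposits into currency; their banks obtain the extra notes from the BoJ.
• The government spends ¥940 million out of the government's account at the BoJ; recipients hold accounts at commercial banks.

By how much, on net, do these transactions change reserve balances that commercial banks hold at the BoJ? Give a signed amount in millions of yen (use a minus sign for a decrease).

+¥346 million

Currency deposit ¥450.5 million: returned notes are swapped for reserve credit → +¥450.5M.
Discount-window repayment ¥326 million: repayment is debited from reserves → −¥326M.
Government account inflow ¥227.5 million: funds move from bank reserves into the government account → −¥227.5M.
Currency withdrawal ¥491 million: banks swap reserves for currency → −¥491M.
Government spending ¥940 million: government payments flow into bank reserve accounts → +¥940M.
Net: 450.5 − 326 − 227.5 − 491 + 940 = +¥346 million.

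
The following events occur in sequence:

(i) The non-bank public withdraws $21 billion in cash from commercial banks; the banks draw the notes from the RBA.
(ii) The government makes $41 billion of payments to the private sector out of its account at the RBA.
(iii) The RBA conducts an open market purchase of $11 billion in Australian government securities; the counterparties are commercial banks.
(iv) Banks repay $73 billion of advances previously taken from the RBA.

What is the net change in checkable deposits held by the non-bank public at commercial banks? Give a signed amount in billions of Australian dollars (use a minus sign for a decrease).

+$20 billion

Currency withdrawal $21 billion: non-bank counterparties' bank balances fall → −$21B.
Government spending $41 billion: non-bank counterparties' bank balances rise → +$41B.
OMO purchase (from banks) $11 billion: the counterparty is a bank, so public deposits are unchanged → 0.
Discount-window repayment $73 billion: the counterparty is a bank, so public deposits are unchanged → 0.
Net: −21 + 41 + 0 + 0 = +$20 billion.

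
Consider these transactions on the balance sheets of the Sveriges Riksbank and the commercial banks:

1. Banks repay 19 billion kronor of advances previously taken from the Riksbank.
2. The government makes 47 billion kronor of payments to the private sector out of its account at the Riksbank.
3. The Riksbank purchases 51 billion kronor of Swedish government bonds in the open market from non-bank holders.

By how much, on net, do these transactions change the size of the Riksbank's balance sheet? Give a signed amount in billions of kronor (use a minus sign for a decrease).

Discount-window repayment 19 billion kronor: a Riksbank asset is shed → −19B.
Government spending 47 billion kronor: only the composition of liabilities changes → 0.
Asset purchase (from non-banks) 51 billion kronor: a Riksbank asset is acquired → +51B.
Net: −19 + 0 + 51 = +32 billion.

+32 billion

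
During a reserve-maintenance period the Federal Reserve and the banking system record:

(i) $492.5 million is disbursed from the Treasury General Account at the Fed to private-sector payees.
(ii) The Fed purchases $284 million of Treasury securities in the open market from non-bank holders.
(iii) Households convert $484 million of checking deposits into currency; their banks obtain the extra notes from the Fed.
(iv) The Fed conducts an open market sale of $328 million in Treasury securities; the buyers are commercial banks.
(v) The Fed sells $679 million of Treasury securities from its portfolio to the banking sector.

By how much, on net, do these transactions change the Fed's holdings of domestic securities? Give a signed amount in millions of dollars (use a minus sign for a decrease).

Fed balance sheet:
  Assets:      Securities −$723M
  Liabilities: Bank reserves −$714.5M, Currency in circulation +$484M, Government deposits −$492.5M
Commercial banking system:
  Assets:      Reserves at CB −$714.5M, Securities +$1007M
  Liabilities: Checkable deposits +$292.5M
So the change in the Fed's holdings of domestic securities is -$723 million.

-$723 million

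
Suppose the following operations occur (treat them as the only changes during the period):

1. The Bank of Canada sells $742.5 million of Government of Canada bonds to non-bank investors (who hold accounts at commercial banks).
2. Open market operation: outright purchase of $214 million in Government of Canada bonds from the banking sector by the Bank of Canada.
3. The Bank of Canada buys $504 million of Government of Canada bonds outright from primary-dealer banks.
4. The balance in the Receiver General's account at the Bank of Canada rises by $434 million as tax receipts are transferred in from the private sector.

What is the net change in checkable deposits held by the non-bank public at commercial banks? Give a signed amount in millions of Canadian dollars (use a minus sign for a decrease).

-$1176.5 million

Bank of Canada balance sheet:
  Assets:      Securities −$24.5M
  Liabilities: Bank reserves −$458.5M, Government deposits +$434M
Commercial banking system:
  Assets:      Reserves at CB −$458.5M, Securities −$718M
  Liabilities: Checkable deposits −$1176.5M
So the change in checkable deposits held by the non-bank public at commercial banks is -$1176.5 million.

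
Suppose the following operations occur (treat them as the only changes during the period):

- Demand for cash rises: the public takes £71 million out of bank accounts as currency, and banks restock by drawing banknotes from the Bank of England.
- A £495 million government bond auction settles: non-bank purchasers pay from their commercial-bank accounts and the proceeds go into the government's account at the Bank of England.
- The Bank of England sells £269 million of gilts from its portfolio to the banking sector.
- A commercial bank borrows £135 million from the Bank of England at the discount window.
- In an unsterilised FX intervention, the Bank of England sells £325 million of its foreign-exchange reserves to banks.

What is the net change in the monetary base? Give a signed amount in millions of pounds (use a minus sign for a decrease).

Currency withdrawal £71 million: just a shift between currency and reserves — both are base money → 0.
Government account inflow £495 million: reserves shift to a non-base liability → −£495M.
OMO sale (to banks) £269 million: Bank of England balance sheet contracts → −£269M.
Discount-window loan £135 million: Bank of England balance sheet expands → +£135M.
FX sale £325 million: Bank of England balance sheet contracts → −£325M.
Net: 0 − 495 − 269 + 135 − 325 = -£954 million.

-£954 million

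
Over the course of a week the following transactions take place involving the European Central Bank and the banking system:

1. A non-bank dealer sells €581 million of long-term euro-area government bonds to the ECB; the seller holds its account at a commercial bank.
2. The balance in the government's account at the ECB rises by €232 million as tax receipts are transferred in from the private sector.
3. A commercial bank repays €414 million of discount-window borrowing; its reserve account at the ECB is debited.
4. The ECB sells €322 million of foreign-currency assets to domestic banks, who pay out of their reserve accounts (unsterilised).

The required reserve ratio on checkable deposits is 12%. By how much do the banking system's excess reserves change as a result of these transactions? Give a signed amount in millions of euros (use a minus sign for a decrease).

-€428.88 million

Asset purchase (from non-banks) €581 million: reserves +€581M, deposits +€581M.
Government account inflow €232 million: reserves −€232M, deposits −€232M.
Discount-window repayment €414 million: reserves −€414M, deposits 0.
FX sale €322 million: reserves −€322M, deposits 0.
Totals: Δreserves = −€387M, Δdeposits = +€349M.
Δrequired reserves = 12% × +€349M = +€41.88M.
Δexcess reserves = Δreserves − Δrequired = −€387M − (+€41.88M) = -€428.88 million.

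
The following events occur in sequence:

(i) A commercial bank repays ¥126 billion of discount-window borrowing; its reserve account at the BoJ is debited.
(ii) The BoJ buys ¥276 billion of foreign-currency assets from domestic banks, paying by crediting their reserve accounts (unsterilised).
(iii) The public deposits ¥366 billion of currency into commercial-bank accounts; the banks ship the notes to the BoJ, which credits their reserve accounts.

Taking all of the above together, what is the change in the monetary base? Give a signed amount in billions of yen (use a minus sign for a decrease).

BoJ balance sheet:
  Assets:      Loans to banks −¥126B, Foreign assets +¥276B
  Liabilities: Bank reserves +¥516B, Currency in circulation −¥366B
Commercial banking system:
  Assets:      Reserves at CB +¥516B, Foreign assets −¥276B
  Liabilities: Checkable deposits +¥366B, Borrowings from CB −¥126B
Monetary base = currency + reserves: −¥366B + (+¥516B) = +¥150 billion.

+¥150 billion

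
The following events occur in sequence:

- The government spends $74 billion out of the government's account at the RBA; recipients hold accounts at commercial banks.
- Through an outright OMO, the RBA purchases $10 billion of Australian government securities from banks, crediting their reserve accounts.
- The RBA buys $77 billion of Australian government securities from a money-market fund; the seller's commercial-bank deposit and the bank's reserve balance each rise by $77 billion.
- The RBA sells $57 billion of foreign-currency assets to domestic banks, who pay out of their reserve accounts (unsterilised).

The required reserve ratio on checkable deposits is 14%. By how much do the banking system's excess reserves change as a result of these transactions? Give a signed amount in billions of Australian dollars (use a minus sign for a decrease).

+$82.86 billion

Government spending $74 billion: reserves +$74B, deposits +$74B.
OMO purchase (from banks) $10 billion: reserves +$10B, deposits 0.
Asset purchase (from non-banks) $77 billion: reserves +$77B, deposits +$77B.
FX sale $57 billion: reserves −$57B, deposits 0.
Totals: Δreserves = +$104B, Δdeposits = +$151B.
Δrequired reserves = 14% × +$151B = +$21.14B.
Δexcess reserves = Δreserves − Δrequired = +$104B − (+$21.14B) = +$82.86 billion.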